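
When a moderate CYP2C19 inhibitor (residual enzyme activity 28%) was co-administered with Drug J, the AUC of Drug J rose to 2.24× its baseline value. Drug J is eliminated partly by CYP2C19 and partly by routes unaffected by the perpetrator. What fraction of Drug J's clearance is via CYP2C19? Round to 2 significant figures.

0.77

CL'/CL = 1 / 2.24 = 0.4464
0.28·fm + (1 − fm) = 0.4464
fm = (0.4464 − 1) / (0.28 − 1) = 0.77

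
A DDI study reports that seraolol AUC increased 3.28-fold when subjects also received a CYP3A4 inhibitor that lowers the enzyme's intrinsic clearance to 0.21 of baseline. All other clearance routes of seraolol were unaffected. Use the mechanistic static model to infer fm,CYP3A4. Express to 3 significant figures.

0.880

Let fm be the CYP3A4 fraction. New clearance relative to baseline = fm × 0.21 + (1 − fm).
AUC ratio = 1 / (new CL fraction), so new CL fraction = 1 / 3.28 = 0.3049.
fm × 0.21 + 1 − fm = 0.3049  ⇒  fm × (0.21 − 1) = −0.6951  ⇒  fm = 0.880.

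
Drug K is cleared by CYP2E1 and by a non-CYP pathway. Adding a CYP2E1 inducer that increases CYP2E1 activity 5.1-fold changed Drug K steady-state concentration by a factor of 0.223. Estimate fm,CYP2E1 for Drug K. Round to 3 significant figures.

Let fm be the CYP2E1 fraction. New clearance relative to baseline = fm × 5.1 + (1 − fm).
Steady-state concentration ratio = 1 / (new CL fraction), so new CL fraction = 1 / 0.223 = 4.484.
fm × 5.1 + 1 − fm = 4.484  ⇒  fm × (5.1 − 1) = 3.484  ⇒  fm = 0.850.

0.850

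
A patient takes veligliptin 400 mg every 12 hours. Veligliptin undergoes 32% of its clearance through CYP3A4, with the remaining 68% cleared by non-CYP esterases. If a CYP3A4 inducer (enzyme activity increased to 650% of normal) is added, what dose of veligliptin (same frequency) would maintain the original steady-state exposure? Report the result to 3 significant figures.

1.10 × 10³ mg

CYP3A4: 0.32 × 6.5 = 2.08
Other: 0.68 (unchanged)
CL_new/CL_old = 2.08 + 0.68 = 2.76.
To maintain the same steady-state level, dose must scale with clearance: new dose = 400 × 2.76 = 1.10 × 10³ mg.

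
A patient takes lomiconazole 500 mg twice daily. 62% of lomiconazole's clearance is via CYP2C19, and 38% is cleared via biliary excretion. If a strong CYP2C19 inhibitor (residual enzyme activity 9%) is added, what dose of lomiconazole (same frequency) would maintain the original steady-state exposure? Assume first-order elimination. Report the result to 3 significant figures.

218 mg

The CYP2C19 pathway (62% of clearance) drops to 0.09× activity: 0.62 × 0.09 = 0.0558.
Non-CYP routes (38%) are unchanged.
Relative clearance = 0.0558 + 0.38 = 0.4358.
Css,avg = (dose rate)/CL, so holding Css fixed requires dose ∝ CL: 500 × 0.4358 = 218 mg.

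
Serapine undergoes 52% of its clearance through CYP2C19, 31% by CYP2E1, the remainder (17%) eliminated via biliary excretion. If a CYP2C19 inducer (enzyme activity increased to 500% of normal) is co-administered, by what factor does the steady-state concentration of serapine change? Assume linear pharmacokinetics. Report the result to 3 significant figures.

The CYP2C19 pathway (52% of clearance) rises to 5× activity: 0.52 × 5 = 2.6.
CYP2E1 (31%) and the residual 17% are unaffected.
CL_new/CL_old = 2.6 + 0.31 + 0.17 = 3.08.
Steady-state concentration is inversely proportional to clearance, so the fold-change is 1 / 3.08 = 0.325.

0.325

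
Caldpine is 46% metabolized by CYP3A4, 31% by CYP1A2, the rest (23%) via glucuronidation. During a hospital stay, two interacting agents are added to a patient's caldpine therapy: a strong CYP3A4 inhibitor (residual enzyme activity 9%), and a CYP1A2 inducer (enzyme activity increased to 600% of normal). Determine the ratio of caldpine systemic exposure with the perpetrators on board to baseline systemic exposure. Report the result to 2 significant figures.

0.47

CYP3A4: 0.46 × 0.09 = 0.0414
CYP1A2: 0.31 × 6 = 1.86
Other: 0.23 (unchanged)
CL_new/CL_old = 0.0414 + 1.86 + 0.23 = 2.1314.
Systemic exposure ∝ 1/CL: fold-change = 1 / 2.1314 = 0.47.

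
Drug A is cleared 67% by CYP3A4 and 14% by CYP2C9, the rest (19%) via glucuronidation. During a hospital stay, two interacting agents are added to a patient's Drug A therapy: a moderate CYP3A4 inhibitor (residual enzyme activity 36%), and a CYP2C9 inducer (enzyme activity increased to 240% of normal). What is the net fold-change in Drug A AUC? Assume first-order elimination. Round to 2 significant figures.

1.3

The CYP3A4 pathway (67% of clearance) falls to 0.36× activity: 0.67 × 0.36 = 0.2412.
The CYP2C9 pathway (14% of clearance) rises to 2.4× activity: 0.14 × 2.4 = 0.336.
The remaining 19% of clearance is unaffected.
Relative clearance = 0.2412 + 0.336 + 0.19 = 0.7672.
Net AUC ratio = 1 / 0.7672 = 1.3.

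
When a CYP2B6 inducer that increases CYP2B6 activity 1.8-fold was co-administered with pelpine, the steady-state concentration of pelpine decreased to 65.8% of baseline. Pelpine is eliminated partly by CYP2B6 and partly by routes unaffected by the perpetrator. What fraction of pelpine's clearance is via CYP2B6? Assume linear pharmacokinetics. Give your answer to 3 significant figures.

0.650

Let fm be the CYP2B6 fraction. New clearance relative to baseline = fm × 1.8 + (1 − fm).
Steady-state concentration ratio = 1 / (new CL fraction), so new CL fraction = 1 / 0.658 = 1.52.
fm × 1.8 + 1 − fm = 1.52  ⇒  fm × (1.8 − 1) = 0.5198  ⇒  fm = 0.650.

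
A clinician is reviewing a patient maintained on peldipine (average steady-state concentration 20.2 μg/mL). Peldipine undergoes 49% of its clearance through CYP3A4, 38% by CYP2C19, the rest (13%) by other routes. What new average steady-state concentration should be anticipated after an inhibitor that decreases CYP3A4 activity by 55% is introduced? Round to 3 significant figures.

CYP3A4: 0.49 × 0.45 = 0.2205
CYP2C19: 0.38 (unchanged)
Other: 0.13 (unchanged)
New clearance relative to baseline: 0.2205 + 0.38 + 0.13 = 0.7305.
Average steady-state concentration ∝ 1/CL, so new value = 20.2 / 0.7305 = 27.7 μg/mL.

27.7 μg/mL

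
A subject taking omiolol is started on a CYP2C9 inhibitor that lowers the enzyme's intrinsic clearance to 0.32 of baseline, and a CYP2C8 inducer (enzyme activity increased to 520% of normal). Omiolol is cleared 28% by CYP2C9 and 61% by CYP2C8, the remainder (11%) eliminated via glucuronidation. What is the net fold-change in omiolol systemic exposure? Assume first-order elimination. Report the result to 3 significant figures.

0.297

The CYP2C9 pathway (28% of clearance) drops to 0.32× activity: 0.28 × 0.32 = 0.0896.
The CYP2C8 pathway (61% of clearance) rises to 5.2× activity: 0.61 × 5.2 = 3.172.
The remaining 11% of clearance is unaffected.
Relative clearance = 0.0896 + 3.172 + 0.11 = 3.3716.
Because systemic exposure varies inversely with clearance, the combined effect is 1 / 3.3716 = 0.297.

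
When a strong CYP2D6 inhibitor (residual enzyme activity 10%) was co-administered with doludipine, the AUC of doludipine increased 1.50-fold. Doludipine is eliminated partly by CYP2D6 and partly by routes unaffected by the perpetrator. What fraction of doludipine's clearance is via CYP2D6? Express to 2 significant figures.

0.37

Let x = fm,CYP2D6. Because AUC ∝ 1/CL, relative clearance fell to 1/1.50 = 0.6667.
Only the CYP2D6 route changed, so 0.6667 = x·0.1 + (1 − x), giving x = 0.37.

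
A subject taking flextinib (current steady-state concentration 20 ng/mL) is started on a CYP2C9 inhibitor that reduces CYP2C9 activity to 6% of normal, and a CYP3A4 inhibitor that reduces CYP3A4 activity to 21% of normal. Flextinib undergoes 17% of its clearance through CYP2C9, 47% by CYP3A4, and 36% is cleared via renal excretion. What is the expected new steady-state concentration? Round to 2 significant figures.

43 ng/mL

CYP2C9: 0.17 × 0.06 = 0.0102
CYP3A4: 0.47 × 0.21 = 0.0987
Other: 0.36 (unchanged)
CL_new/CL_old = 0.0102 + 0.0987 + 0.36 = 0.4689.
Dividing the baseline by the relative clearance: 20 / 0.4689 = 43 ng/mL.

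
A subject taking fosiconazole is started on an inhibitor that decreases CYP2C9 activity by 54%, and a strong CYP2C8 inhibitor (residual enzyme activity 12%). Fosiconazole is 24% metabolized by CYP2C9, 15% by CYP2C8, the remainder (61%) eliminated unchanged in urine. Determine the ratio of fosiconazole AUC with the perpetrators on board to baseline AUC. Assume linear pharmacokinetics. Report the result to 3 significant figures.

1.35

The CYP2C9 pathway (24% of clearance) is reduced to 0.46× activity: 0.24 × 0.46 = 0.1104.
The CYP2C8 pathway (15% of clearance) falls to 0.12× activity: 0.15 × 0.12 = 0.018.
Non-CYP routes (61%) are unchanged.
Relative clearance = 0.1104 + 0.018 + 0.61 = 0.7384.
Net AUC ratio = 1 / 0.7384 = 1.35.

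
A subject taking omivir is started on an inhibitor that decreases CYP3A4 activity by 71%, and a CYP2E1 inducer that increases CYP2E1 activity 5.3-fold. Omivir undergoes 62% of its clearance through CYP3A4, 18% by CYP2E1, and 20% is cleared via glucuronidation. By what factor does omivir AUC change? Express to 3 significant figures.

0.750

The CYP3A4 pathway (62% of clearance) drops to 0.29× activity: 0.62 × 0.29 = 0.1798.
The CYP2E1 pathway (18% of clearance) rises to 5.3× activity: 0.18 × 5.3 = 0.954.
The remaining 20% of clearance is unaffected.
Relative clearance = 0.1798 + 0.954 + 0.2 = 1.3338.
Net AUC ratio = 1 / 1.3338 = 0.750.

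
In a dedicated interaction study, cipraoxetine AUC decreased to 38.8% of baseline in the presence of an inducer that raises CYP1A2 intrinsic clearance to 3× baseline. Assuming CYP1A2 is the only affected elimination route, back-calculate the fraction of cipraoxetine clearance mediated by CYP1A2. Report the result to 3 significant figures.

Write x for the fraction cleared via CYP1A2. The observed AUC change means clearance rose to 1/0.388 = 2.577 of baseline.
Setting x·3 + (1 − x) = 2.577 and solving: x = (2.577 − 1)/(3 − 1) = 0.789.

0.789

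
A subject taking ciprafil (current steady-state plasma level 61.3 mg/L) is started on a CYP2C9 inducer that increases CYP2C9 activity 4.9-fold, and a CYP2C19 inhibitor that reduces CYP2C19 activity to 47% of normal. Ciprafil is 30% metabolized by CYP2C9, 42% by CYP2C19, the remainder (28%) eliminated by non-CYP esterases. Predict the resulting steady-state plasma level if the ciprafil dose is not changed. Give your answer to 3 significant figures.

31.5 mg/L

CYP2C9: 0.3 × 4.9 = 1.47
CYP2C19: 0.42 × 0.47 = 0.1974
Other: 0.28 (unchanged)
Relative clearance = 1.47 + 0.1974 + 0.28 = 1.9474.
Steady-state plasma level ∝ 1/CL: new value = 61.3 / 1.9474 = 31.5 mg/L.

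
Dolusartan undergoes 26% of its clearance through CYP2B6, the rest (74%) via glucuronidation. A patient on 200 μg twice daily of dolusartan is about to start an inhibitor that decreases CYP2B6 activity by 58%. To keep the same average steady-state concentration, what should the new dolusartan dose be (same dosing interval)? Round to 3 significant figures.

The CYP2B6 pathway (26% of clearance) falls to 0.42× activity: 0.26 × 0.42 = 0.1092.
Non-CYP routes (74%) are unchanged.
CL_new/CL_old = 0.1092 + 0.74 = 0.8492.
Css,avg = (dose rate)/CL, so holding Css fixed requires dose ∝ CL: 200 × 0.8492 = 170 μg.

170 μg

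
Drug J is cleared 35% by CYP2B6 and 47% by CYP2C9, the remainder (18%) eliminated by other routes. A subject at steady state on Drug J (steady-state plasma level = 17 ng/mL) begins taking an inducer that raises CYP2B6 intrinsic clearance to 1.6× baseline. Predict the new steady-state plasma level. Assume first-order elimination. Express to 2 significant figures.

The CYP2B6 pathway (35% of clearance) rises to 1.6× activity: 0.35 × 1.6 = 0.56.
CYP2C9 (47%) and the residual 18% are unaffected.
Relative clearance = 0.56 + 0.47 + 0.18 = 1.21.
With dosing unchanged, steady-state plasma level scales as 1/CL: 17 / 1.21 = 14 ng/mL.

14 ng/mL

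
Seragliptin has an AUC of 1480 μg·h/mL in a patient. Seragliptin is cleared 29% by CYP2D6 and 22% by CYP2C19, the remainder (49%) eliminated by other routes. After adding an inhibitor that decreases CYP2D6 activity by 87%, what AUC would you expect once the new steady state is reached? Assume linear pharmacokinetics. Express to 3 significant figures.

The CYP2D6 pathway (29% of clearance) drops to 0.13× activity: 0.29 × 0.13 = 0.0377.
CYP2C19 (22%) and the residual 49% are unaffected.
Relative clearance = 0.0377 + 0.22 + 0.49 = 0.7477.
With dosing unchanged, AUC scales as 1/CL: 1480 / 0.7477 = 1.98 × 10³ μg·h/mL.

1.98 × 10³ μg·h/mL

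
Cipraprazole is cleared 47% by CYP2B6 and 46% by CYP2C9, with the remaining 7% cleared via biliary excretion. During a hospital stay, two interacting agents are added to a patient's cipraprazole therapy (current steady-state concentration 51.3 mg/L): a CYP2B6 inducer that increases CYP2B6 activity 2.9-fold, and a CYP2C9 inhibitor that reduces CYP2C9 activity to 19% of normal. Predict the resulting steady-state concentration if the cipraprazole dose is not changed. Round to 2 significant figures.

The CYP2B6 pathway (47% of clearance) increases to 2.9× activity: 0.47 × 2.9 = 1.363.
The CYP2C9 pathway (46% of clearance) drops to 0.19× activity: 0.46 × 0.19 = 0.0874.
Non-CYP routes (7%) are unchanged.
Relative clearance = 1.363 + 0.0874 + 0.07 = 1.5204.
Dividing the baseline by the relative clearance: 51.3 / 1.5204 = 34 mg/L.

34 mg/L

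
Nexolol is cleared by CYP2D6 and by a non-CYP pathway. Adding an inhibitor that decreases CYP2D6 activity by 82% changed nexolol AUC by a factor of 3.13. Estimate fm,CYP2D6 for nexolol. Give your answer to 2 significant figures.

Let fm be the CYP2D6 fraction. New clearance relative to baseline = fm × 0.18 + (1 − fm).
AUC ratio = 1 / (new CL fraction), so new CL fraction = 1 / 3.13 = 0.3195.
fm × 0.18 + 1 − fm = 0.3195  ⇒  fm × (0.18 − 1) = −0.6805  ⇒  fm = 0.83.

0.83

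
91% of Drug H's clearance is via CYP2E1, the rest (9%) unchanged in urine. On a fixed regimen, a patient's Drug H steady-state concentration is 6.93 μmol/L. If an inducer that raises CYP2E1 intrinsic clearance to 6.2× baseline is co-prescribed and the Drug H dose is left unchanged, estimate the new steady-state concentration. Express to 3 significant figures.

1.21 μmol/L

The CYP2E1 pathway (91% of clearance) increases to 6.2× activity: 0.91 × 6.2 = 5.642.
The remaining 9% of clearance is unaffected.
Relative clearance = 5.642 + 0.09 = 5.732.
With dosing unchanged, steady-state concentration scales as 1/CL: 6.93 / 5.732 = 1.21 μmol/L.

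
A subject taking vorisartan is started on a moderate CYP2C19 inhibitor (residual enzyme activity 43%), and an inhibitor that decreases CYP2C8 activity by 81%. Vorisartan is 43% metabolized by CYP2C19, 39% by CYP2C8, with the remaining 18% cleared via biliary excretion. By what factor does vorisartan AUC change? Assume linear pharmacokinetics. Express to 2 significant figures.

2.3

The CYP2C19 pathway (43% of clearance) is reduced to 0.43× activity: 0.43 × 0.43 = 0.1849.
The CYP2C8 pathway (39% of clearance) is reduced to 0.19× activity: 0.39 × 0.19 = 0.0741.
The remaining 18% of clearance is unaffected.
New clearance relative to baseline: 0.1849 + 0.0741 + 0.18 = 0.439.
Because AUC varies inversely with clearance, the combined effect is 1 / 0.439 = 2.3.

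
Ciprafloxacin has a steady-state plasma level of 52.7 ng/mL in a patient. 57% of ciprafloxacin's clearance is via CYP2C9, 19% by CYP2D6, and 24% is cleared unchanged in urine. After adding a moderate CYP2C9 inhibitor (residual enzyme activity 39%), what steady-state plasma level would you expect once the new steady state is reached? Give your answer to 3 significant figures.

80.8 ng/mL

The CYP2C9 pathway (57% of clearance) falls to 0.39× activity: 0.57 × 0.39 = 0.2223.
CYP2D6 (19%) and the residual 24% are unaffected.
New clearance relative to baseline: 0.2223 + 0.19 + 0.24 = 0.6523.
With dosing unchanged, steady-state plasma level scales as 1/CL: 52.7 / 0.6523 = 80.8 ng/mL.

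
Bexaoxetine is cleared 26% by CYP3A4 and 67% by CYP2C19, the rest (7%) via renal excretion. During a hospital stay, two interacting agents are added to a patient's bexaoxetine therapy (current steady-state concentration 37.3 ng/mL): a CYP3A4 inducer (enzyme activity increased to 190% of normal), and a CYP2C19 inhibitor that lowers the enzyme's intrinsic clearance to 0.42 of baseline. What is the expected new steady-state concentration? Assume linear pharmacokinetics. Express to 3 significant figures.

The CYP3A4 pathway (26% of clearance) is boosted to 1.9× activity: 0.26 × 1.9 = 0.494.
The CYP2C19 pathway (67% of clearance) is reduced to 0.42× activity: 0.67 × 0.42 = 0.2814.
Non-CYP routes (7%) are unchanged.
CL_new/CL_old = 0.494 + 0.2814 + 0.07 = 0.8454.
New steady-state concentration = 37.3 / 0.8454 = 44.1 ng/mL (concentration scales inversely with clearance).

44.1 ng/mL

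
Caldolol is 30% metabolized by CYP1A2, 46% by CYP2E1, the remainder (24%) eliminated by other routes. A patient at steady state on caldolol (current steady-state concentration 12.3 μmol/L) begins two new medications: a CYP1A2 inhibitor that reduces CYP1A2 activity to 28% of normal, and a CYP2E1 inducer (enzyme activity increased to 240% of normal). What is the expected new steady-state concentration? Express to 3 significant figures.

8.61 μmol/L

The CYP1A2 pathway (30% of clearance) falls to 0.28× activity: 0.3 × 0.28 = 0.084.
The CYP2E1 pathway (46% of clearance) is boosted to 2.4× activity: 0.46 × 2.4 = 1.104.
Non-CYP routes (24%) are unchanged.
CL_new/CL_old = 0.084 + 1.104 + 0.24 = 1.428.
Steady-state concentration ∝ 1/CL: new value = 12.3 / 1.428 = 8.61 μmol/L.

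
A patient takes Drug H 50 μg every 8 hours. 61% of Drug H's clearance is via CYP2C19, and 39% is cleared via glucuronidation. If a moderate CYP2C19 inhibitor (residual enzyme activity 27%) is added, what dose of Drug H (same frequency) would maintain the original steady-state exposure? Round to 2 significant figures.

CYP2C19: 0.61 × 0.27 = 0.1647
Other: 0.39 (unchanged)
CL_new/CL_old = 0.1647 + 0.39 = 0.5547.
To maintain the same steady-state level, dose must scale with clearance: new dose = 50 × 0.5547 = 28 μg.

28 μg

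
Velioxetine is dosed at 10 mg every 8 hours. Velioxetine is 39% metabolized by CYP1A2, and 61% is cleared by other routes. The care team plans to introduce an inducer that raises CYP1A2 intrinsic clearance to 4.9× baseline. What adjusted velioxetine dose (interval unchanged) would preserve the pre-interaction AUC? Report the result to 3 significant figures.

The CYP1A2 pathway (39% of clearance) is boosted to 4.9× activity: 0.39 × 4.9 = 1.911.
The remaining 61% of clearance is unaffected.
New clearance relative to baseline: 1.911 + 0.61 = 2.521.
Exposure is unchanged when dose changes in proportion to clearance. New dose = 10 mg × 2.521 = 25.2 mg.

25.2 mg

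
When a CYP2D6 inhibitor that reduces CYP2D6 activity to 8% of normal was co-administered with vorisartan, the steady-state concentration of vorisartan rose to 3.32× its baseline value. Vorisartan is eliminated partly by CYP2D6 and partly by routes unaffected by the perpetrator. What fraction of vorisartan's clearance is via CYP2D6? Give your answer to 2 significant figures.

0.76

Let fm be the CYP2D6 fraction. New clearance relative to baseline = fm × 0.08 + (1 − fm).
Steady-state concentration ratio = 1 / (new CL fraction), so new CL fraction = 1 / 3.32 = 0.3012.
fm × 0.08 + 1 − fm = 0.3012  ⇒  fm × (0.08 − 1) = −0.6988  ⇒  fm = 0.76.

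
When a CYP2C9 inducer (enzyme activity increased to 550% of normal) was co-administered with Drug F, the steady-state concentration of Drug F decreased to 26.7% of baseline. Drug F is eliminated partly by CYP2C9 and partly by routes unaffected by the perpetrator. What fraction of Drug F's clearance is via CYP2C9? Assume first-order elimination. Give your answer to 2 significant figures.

0.61

Write x for the fraction cleared via CYP2C9. The observed steady-state concentration change means clearance rose to 1/0.267 = 3.745 of baseline.
Only the CYP2C9 route changed, so 3.745 = x·5.5 + (1 − x), giving x = 0.61.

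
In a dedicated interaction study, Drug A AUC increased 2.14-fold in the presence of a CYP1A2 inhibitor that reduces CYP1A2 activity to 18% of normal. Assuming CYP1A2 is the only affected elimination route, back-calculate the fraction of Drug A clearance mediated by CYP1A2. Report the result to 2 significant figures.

0.65

CL'/CL = 1 / 2.14 = 0.4673
0.18·fm + (1 − fm) = 0.4673
fm = (0.4673 − 1) / (0.18 − 1) = 0.65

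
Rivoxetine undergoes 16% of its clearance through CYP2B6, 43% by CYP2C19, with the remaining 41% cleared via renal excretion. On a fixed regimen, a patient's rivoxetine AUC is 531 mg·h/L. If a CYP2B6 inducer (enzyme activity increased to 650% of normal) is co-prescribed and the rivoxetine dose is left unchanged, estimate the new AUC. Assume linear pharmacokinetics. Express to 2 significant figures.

2.8 × 10² mg·h/L

The CYP2B6 pathway (16% of clearance) is boosted to 6.5× activity: 0.16 × 6.5 = 1.04.
CYP2C19 (43%) and the residual 41% are unaffected.
Relative clearance = 1.04 + 0.43 + 0.41 = 1.88.
New AUC = baseline ÷ relative clearance = 531 / 1.88 = 2.8 × 10² mg·h/L.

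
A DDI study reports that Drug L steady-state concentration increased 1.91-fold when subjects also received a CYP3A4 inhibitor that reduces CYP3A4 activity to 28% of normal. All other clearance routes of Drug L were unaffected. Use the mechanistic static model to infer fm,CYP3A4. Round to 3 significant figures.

0.662

Let x = fm,CYP3A4. Because steady-state concentration ∝ 1/CL, relative clearance fell to 1/1.91 = 0.5236.
Only the CYP3A4 route changed, so 0.5236 = x·0.28 + (1 − x), giving x = 0.662.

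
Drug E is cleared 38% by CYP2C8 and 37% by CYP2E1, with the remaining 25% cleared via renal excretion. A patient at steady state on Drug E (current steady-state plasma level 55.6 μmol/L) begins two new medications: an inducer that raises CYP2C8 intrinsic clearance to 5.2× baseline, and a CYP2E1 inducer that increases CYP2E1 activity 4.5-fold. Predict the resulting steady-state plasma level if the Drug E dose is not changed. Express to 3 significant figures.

The CYP2C8 pathway (38% of clearance) is boosted to 5.2× activity: 0.38 × 5.2 = 1.976.
The CYP2E1 pathway (37% of clearance) increases to 4.5× activity: 0.37 × 4.5 = 1.665.
Non-CYP routes (25%) are unchanged.
CL_new/CL_old = 1.976 + 1.665 + 0.25 = 3.891.
Steady-state plasma level ∝ 1/CL: new value = 55.6 / 3.891 = 14.3 μmol/L.

14.3 μmol/L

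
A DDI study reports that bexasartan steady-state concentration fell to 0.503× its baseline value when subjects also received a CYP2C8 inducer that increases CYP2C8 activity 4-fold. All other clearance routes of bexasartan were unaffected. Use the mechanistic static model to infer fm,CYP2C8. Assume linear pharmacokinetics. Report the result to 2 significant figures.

0.33

Call the CYP2C8 fraction fm. After the interaction, CL_new/CL_old = fm × 4 + (1 − fm).
Steady-state concentration ratio = 1 / (new CL fraction), so new CL fraction = 1 / 0.503 = 1.988.
fm × 4 + 1 − fm = 1.988  ⇒  fm × (4 − 1) = 0.9881  ⇒  fm = 0.33.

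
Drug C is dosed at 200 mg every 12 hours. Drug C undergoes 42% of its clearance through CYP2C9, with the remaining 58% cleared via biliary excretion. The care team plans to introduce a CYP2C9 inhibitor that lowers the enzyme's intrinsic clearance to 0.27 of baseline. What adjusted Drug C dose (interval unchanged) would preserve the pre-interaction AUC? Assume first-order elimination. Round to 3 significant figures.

139 mg

CYP2C9: 0.42 × 0.27 = 0.1134
Other: 0.58 (unchanged)
New clearance relative to baseline: 0.1134 + 0.58 = 0.6934.
Exposure is unchanged when dose changes in proportion to clearance. New dose = 200 mg × 0.6934 = 139 mg.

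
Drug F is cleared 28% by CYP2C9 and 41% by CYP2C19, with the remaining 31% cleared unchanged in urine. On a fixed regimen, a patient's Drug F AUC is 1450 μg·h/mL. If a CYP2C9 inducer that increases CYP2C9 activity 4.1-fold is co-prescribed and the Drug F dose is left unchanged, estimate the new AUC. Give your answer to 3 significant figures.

776 μg·h/mL

CYP2C9: 0.28 × 4.1 = 1.148
CYP2C19: 0.41 (unchanged)
Other: 0.31 (unchanged)
Relative clearance = 1.148 + 0.41 + 0.31 = 1.868.
With dosing unchanged, AUC scales as 1/CL: 1450 / 1.868 = 776 μg·h/mL.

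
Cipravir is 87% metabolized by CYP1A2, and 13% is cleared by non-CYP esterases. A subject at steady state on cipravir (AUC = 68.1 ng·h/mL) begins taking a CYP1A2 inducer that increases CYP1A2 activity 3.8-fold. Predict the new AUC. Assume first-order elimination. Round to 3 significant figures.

The CYP1A2 pathway (87% of clearance) increases to 3.8× activity: 0.87 × 3.8 = 3.306.
The remaining 13% of clearance is unaffected.
New clearance relative to baseline: 3.306 + 0.13 = 3.436.
With dosing unchanged, AUC scales as 1/CL: 68.1 / 3.436 = 19.8 ng·h/mL.

19.8 ng·h/mL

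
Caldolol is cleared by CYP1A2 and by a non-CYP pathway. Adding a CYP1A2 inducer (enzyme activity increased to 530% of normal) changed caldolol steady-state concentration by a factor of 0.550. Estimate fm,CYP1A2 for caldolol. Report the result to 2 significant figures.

0.19

Call the CYP1A2 fraction fm. After the interaction, CL_new/CL_old = fm × 5.3 + (1 − fm).
Steady-state concentration ratio = 1 / (new CL fraction), so new CL fraction = 1 / 0.550 = 1.818.
fm × 5.3 + 1 − fm = 1.818  ⇒  fm × (5.3 − 1) = 0.8182  ⇒  fm = 0.19.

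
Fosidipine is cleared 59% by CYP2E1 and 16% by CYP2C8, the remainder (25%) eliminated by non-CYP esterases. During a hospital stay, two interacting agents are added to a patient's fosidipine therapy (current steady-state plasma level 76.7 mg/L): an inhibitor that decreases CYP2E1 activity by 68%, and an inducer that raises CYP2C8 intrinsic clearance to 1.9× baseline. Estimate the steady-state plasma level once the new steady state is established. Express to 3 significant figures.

The CYP2E1 pathway (59% of clearance) falls to 0.32× activity: 0.59 × 0.32 = 0.1888.
The CYP2C8 pathway (16% of clearance) rises to 1.9× activity: 0.16 × 1.9 = 0.304.
The remaining 25% of clearance is unaffected.
Relative clearance = 0.1888 + 0.304 + 0.25 = 0.7428.
Steady-state plasma level ∝ 1/CL: new value = 76.7 / 0.7428 = 103 mg/L.

103 mg/L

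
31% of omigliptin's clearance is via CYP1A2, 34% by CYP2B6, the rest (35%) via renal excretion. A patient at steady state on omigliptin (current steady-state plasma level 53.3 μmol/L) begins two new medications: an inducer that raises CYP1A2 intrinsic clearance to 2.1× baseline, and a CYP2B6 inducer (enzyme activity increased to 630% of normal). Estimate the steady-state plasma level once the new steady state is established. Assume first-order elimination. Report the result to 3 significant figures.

The CYP1A2 pathway (31% of clearance) is boosted to 2.1× activity: 0.31 × 2.1 = 0.651.
The CYP2B6 pathway (34% of clearance) is boosted to 6.3× activity: 0.34 × 6.3 = 2.142.
The remaining 35% of clearance is unaffected.
Relative clearance = 0.651 + 2.142 + 0.35 = 3.143.
Dividing the baseline by the relative clearance: 53.3 / 3.143 = 17.0 μmol/L.

17.0 μmol/L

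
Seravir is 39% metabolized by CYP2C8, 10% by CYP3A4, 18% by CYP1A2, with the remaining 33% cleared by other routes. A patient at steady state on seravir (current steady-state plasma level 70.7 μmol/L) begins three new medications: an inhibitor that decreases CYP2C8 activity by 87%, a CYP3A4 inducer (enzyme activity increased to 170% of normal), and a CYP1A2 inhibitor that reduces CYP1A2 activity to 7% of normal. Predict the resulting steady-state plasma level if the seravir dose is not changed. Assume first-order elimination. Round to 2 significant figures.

The CYP2C8 pathway (39% of clearance) is reduced to 0.13× activity: 0.39 × 0.13 = 0.0507.
The CYP3A4 pathway (10% of clearance) is boosted to 1.7× activity: 0.1 × 1.7 = 0.17.
The CYP1A2 pathway (18% of clearance) falls to 0.07× activity: 0.18 × 0.07 = 0.0126.
The remaining 33% of clearance is unaffected.
Relative clearance = 0.0507 + 0.17 + 0.0126 + 0.33 = 0.5633.
New steady-state plasma level = 70.7 / 0.5633 = 1.3 × 10² μmol/L (concentration scales inversely with clearance).

1.3 × 10² μmol/L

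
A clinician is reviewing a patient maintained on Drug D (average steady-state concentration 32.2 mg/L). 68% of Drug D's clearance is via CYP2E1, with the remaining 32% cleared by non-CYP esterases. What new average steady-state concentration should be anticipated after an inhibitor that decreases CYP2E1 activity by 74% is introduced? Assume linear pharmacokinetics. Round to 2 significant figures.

65 mg/L

The CYP2E1 pathway (68% of clearance) drops to 0.26× activity: 0.68 × 0.26 = 0.1768.
Non-CYP routes (32%) are unchanged.
CL_new/CL_old = 0.1768 + 0.32 = 0.4968.
Average steady-state concentration ∝ 1/CL, so new value = 32.2 / 0.4968 = 65 mg/L.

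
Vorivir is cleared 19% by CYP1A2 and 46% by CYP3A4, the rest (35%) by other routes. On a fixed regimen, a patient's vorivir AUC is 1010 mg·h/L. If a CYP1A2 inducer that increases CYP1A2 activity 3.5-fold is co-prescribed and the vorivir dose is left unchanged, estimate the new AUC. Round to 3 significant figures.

685 mg·h/L

CYP1A2: 0.19 × 3.5 = 0.665
CYP3A4: 0.46 (unchanged)
Other: 0.35 (unchanged)
Relative clearance = 0.665 + 0.46 + 0.35 = 1.475.
New AUC = baseline ÷ relative clearance = 1010 / 1.475 = 685 mg·h/L.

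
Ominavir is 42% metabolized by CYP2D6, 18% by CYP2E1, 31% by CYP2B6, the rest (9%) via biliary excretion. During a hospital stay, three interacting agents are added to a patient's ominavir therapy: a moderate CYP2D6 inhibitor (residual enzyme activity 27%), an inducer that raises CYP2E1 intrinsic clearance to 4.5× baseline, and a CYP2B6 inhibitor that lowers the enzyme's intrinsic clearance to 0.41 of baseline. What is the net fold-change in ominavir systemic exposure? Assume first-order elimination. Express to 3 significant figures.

The CYP2D6 pathway (42% of clearance) drops to 0.27× activity: 0.42 × 0.27 = 0.1134.
The CYP2E1 pathway (18% of clearance) rises to 4.5× activity: 0.18 × 4.5 = 0.81.
The CYP2B6 pathway (31% of clearance) is reduced to 0.41× activity: 0.31 × 0.41 = 0.1271.
The remaining 9% of clearance is unaffected.
New clearance relative to baseline: 0.1134 + 0.81 + 0.1271 + 0.09 = 1.1405.
Systemic exposure ∝ 1/CL: fold-change = 1 / 1.1405 = 0.877.

0.877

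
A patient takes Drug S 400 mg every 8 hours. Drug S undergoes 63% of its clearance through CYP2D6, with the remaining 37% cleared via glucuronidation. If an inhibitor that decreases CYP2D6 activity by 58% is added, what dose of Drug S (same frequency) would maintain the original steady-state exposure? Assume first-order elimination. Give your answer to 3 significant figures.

254 mg

The CYP2D6 pathway (63% of clearance) falls to 0.42× activity: 0.63 × 0.42 = 0.2646.
The remaining 37% of clearance is unaffected.
Relative clearance = 0.2646 + 0.37 = 0.6346.
Exposure is unchanged when dose changes in proportion to clearance. New dose = 400 mg × 0.6346 = 254 mg.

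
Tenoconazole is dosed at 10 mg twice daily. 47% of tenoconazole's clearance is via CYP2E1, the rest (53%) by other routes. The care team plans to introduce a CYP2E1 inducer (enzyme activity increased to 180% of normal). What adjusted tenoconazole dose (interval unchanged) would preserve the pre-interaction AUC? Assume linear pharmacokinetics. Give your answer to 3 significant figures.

The CYP2E1 pathway (47% of clearance) is boosted to 1.8× activity: 0.47 × 1.8 = 0.846.
The remaining 53% of clearance is unaffected.
Relative clearance = 0.846 + 0.53 = 1.376.
Exposure is unchanged when dose changes in proportion to clearance. New dose = 10 mg × 1.376 = 13.8 mg.

13.8 mg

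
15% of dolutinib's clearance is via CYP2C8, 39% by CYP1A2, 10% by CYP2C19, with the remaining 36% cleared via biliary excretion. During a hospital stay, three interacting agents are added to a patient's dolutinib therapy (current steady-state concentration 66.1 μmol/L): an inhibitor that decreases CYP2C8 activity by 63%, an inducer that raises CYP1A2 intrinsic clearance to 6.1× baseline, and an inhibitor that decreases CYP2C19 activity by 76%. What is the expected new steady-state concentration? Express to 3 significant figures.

CYP2C8: 0.15 × 0.37 = 0.0555
CYP1A2: 0.39 × 6.1 = 2.379
CYP2C19: 0.1 × 0.24 = 0.024
Other: 0.36 (unchanged)
CL_new/CL_old = 0.0555 + 2.379 + 0.024 + 0.36 = 2.8185.
Dividing the baseline by the relative clearance: 66.1 / 2.8185 = 23.5 μmol/L.

23.5 μmol/L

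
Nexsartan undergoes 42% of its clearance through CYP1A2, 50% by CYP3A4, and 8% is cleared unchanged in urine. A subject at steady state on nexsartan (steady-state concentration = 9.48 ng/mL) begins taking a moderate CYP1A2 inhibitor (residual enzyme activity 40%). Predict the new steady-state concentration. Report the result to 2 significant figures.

13 ng/mL

The CYP1A2 pathway (42% of clearance) drops to 0.4× activity: 0.42 × 0.4 = 0.168.
CYP3A4 (50%) and the residual 8% are unaffected.
CL_new/CL_old = 0.168 + 0.5 + 0.08 = 0.748.
New steady-state concentration = baseline ÷ relative clearance = 9.48 / 0.748 = 13 ng/mL.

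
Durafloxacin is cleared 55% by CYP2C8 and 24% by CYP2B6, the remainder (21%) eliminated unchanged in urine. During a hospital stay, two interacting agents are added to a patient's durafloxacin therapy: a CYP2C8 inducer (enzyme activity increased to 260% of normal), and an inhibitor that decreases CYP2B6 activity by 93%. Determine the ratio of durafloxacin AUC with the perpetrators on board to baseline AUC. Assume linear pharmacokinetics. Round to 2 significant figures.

The CYP2C8 pathway (55% of clearance) is boosted to 2.6× activity: 0.55 × 2.6 = 1.43.
The CYP2B6 pathway (24% of clearance) falls to 0.07× activity: 0.24 × 0.07 = 0.0168.
The remaining 21% of clearance is unaffected.
Relative clearance = 1.43 + 0.0168 + 0.21 = 1.6568.
AUC ∝ 1/CL: fold-change = 1 / 1.6568 = 0.60.

0.60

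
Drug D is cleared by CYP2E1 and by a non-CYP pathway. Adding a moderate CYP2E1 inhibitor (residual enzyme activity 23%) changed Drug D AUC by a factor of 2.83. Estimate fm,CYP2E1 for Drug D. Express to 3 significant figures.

CL'/CL = 1 / 2.83 = 0.3534
0.23·fm + (1 − fm) = 0.3534
fm = (0.3534 − 1) / (0.23 − 1) = 0.840

0.840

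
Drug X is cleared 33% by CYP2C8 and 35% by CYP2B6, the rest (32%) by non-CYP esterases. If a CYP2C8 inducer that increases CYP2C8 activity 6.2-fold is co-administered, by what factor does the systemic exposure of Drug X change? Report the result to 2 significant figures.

0.37

CYP2C8: 0.33 × 6.2 = 2.046
CYP2B6: 0.35 (unchanged)
Other: 0.32 (unchanged)
CL_new/CL_old = 2.046 + 0.35 + 0.32 = 2.716.
Systemic exposure is inversely proportional to clearance, so the fold-change is 1 / 2.716 = 0.37.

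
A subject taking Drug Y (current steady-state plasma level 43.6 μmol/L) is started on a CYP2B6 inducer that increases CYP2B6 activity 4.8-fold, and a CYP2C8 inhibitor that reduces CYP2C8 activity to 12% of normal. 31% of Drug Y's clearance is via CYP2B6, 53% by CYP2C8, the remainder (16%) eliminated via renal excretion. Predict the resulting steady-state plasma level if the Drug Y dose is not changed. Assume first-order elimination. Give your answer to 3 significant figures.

25.5 μmol/L

The CYP2B6 pathway (31% of clearance) rises to 4.8× activity: 0.31 × 4.8 = 1.488.
The CYP2C8 pathway (53% of clearance) is reduced to 0.12× activity: 0.53 × 0.12 = 0.0636.
Non-CYP routes (16%) are unchanged.
New clearance relative to baseline: 1.488 + 0.0636 + 0.16 = 1.7116.
Steady-state plasma level ∝ 1/CL: new value = 43.6 / 1.7116 = 25.5 μmol/L.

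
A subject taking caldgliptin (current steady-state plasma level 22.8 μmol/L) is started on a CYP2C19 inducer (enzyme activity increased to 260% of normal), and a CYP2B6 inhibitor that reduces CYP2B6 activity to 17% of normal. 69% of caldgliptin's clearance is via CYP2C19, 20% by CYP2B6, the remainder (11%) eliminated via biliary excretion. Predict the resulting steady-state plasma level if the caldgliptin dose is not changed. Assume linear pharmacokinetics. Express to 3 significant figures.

CYP2C19: 0.69 × 2.6 = 1.794
CYP2B6: 0.2 × 0.17 = 0.034
Other: 0.11 (unchanged)
Relative clearance = 1.794 + 0.034 + 0.11 = 1.938.
Steady-state plasma level ∝ 1/CL: new value = 22.8 / 1.938 = 11.8 μmol/L.

11.8 μmol/L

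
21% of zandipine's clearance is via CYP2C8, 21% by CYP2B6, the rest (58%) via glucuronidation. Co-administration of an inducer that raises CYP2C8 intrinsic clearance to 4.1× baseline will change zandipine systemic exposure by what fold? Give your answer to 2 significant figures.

The CYP2C8 pathway (21% of clearance) increases to 4.1× activity: 0.21 × 4.1 = 0.861.
CYP2B6 (21%) and the residual 58% are unaffected.
CL_new/CL_old = 0.861 + 0.21 + 0.58 = 1.651.
Systemic exposure is inversely proportional to clearance, so the fold-change is 1 / 1.651 = 0.61.

0.61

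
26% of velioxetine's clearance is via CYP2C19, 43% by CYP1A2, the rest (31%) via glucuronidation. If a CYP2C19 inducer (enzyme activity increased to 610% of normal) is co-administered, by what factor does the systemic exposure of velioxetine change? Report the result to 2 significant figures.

0.43

CYP2C19: 0.26 × 6.1 = 1.586
CYP1A2: 0.43 (unchanged)
Other: 0.31 (unchanged)
CL_new/CL_old = 1.586 + 0.43 + 0.31 = 2.326.
Systemic exposure ratio = CL_old/CL_new = 1 / 2.326 = 0.43.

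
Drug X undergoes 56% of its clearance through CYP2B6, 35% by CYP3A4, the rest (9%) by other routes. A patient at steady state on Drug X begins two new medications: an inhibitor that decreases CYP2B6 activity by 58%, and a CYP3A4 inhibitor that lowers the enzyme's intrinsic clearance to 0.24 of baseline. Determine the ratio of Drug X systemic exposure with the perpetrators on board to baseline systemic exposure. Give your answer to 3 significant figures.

2.44

The CYP2B6 pathway (56% of clearance) is reduced to 0.42× activity: 0.56 × 0.42 = 0.2352.
The CYP3A4 pathway (35% of clearance) falls to 0.24× activity: 0.35 × 0.24 = 0.084.
Non-CYP routes (9%) are unchanged.
Relative clearance = 0.2352 + 0.084 + 0.09 = 0.4092.
Net systemic exposure ratio = 1 / 0.4092 = 2.44.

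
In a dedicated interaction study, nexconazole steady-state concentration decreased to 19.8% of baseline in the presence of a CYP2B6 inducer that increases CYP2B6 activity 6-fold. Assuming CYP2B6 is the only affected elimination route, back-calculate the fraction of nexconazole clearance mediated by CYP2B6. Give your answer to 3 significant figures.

Call the CYP2B6 fraction fm. After the interaction, CL_new/CL_old = fm × 6 + (1 − fm).
Steady-state concentration ratio = 1 / (new CL fraction), so new CL fraction = 1 / 0.198 = 5.051.
fm × 6 + 1 − fm = 5.051  ⇒  fm × (6 − 1) = 4.051  ⇒  fm = 0.810.

0.810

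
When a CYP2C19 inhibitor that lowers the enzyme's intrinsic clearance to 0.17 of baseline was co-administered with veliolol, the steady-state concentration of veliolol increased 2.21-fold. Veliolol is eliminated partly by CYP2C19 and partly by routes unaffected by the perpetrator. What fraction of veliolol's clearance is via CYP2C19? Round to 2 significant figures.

0.66

Call the CYP2C19 fraction fm. After the interaction, CL_new/CL_old = fm × 0.17 + (1 − fm).
Steady-state concentration ratio = 1 / (new CL fraction), so new CL fraction = 1 / 2.21 = 0.4525.
fm × 0.17 + 1 − fm = 0.4525  ⇒  fm × (0.17 − 1) = −0.5475  ⇒  fm = 0.66.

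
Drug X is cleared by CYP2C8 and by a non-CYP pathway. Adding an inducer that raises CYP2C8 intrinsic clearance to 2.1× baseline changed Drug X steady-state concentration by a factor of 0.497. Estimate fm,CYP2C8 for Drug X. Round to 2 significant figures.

0.92

Let fm be the CYP2C8 fraction. New clearance relative to baseline = fm × 2.1 + (1 − fm).
Steady-state concentration ratio = 1 / (new CL fraction), so new CL fraction = 1 / 0.497 = 2.012.
fm × 2.1 + 1 − fm = 2.012  ⇒  fm × (2.1 − 1) = 1.012  ⇒  fm = 0.92.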